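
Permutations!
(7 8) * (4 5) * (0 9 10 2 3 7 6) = (0 9 10 2 3 7 8 6)(4 5) = [9, 1, 3, 7, 5, 4, 0, 8, 6, 10, 2]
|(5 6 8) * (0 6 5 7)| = 4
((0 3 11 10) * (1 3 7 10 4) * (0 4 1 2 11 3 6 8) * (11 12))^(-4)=(0 11 10 6 2)(1 4 8 12 7)=[11, 4, 0, 3, 8, 5, 2, 1, 12, 9, 6, 10, 7]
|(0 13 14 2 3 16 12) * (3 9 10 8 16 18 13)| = 11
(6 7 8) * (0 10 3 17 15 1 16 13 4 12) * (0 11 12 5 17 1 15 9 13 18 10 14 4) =(0 14 4 5 17 9 13)(1 16 18 10 3)(6 7 8)(11 12) =[14, 16, 2, 1, 5, 17, 7, 8, 6, 13, 3, 12, 11, 0, 4, 15, 18, 9, 10]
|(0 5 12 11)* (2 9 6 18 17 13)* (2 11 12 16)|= 10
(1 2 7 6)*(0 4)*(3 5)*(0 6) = [4, 2, 7, 5, 6, 3, 1, 0] = (0 4 6 1 2 7)(3 5)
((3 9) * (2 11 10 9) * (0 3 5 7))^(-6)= (0 2 10 5)(3 11 9 7)= [2, 1, 10, 11, 4, 0, 6, 3, 8, 7, 5, 9]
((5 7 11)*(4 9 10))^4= (4 9 10)(5 7 11)= [0, 1, 2, 3, 9, 7, 6, 11, 8, 10, 4, 5]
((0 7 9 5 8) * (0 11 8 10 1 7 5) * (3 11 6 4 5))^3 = (0 8 5 7 3 6 10 9 11 4 1) = [8, 0, 2, 6, 1, 7, 10, 3, 5, 11, 9, 4]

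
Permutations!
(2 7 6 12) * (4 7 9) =(2 9 4 7 6 12) =[0, 1, 9, 3, 7, 5, 12, 6, 8, 4, 10, 11, 2]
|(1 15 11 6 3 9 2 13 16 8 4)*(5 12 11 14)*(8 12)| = |(1 15 14 5 8 4)(2 13 16 12 11 6 3 9)| = 24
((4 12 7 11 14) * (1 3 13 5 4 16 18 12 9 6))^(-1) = [0, 6, 2, 1, 5, 13, 9, 12, 8, 4, 10, 7, 18, 3, 11, 15, 14, 17, 16] = (1 6 9 4 5 13 3)(7 12 18 16 14 11)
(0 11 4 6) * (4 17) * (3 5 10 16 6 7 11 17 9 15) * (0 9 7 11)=(0 17 4 11 7)(3 5 10 16 6 9 15)=[17, 1, 2, 5, 11, 10, 9, 0, 8, 15, 16, 7, 12, 13, 14, 3, 6, 4]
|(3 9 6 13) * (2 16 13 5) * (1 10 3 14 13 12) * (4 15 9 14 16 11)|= 7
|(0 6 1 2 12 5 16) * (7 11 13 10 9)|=|(0 6 1 2 12 5 16)(7 11 13 10 9)|=35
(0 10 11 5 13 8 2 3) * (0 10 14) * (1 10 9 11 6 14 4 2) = [4, 10, 3, 9, 2, 13, 14, 7, 1, 11, 6, 5, 12, 8, 0] = (0 4 2 3 9 11 5 13 8 1 10 6 14)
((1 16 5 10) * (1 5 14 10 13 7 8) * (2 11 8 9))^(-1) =(1 8 11 2 9 7 13 5 10 14 16) =[0, 8, 9, 3, 4, 10, 6, 13, 11, 7, 14, 2, 12, 5, 16, 15, 1]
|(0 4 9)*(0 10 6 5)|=|(0 4 9 10 6 5)|=6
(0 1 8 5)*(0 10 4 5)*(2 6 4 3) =(0 1 8)(2 6 4 5 10 3) =[1, 8, 6, 2, 5, 10, 4, 7, 0, 9, 3]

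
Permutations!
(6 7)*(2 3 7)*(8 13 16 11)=(2 3 7 6)(8 13 16 11)=[0, 1, 3, 7, 4, 5, 2, 6, 13, 9, 10, 8, 12, 16, 14, 15, 11]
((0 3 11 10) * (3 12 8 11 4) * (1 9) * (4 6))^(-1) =(0 10 11 8 12)(1 9)(3 4 6) =[10, 9, 2, 4, 6, 5, 3, 7, 12, 1, 11, 8, 0]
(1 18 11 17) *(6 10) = [0, 18, 2, 3, 4, 5, 10, 7, 8, 9, 6, 17, 12, 13, 14, 15, 16, 1, 11] = (1 18 11 17)(6 10)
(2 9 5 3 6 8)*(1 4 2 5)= (1 4 2 9)(3 6 8 5)= [0, 4, 9, 6, 2, 3, 8, 7, 5, 1]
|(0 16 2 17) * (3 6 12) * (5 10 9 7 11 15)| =12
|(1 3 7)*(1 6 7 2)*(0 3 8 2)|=|(0 3)(1 8 2)(6 7)|=6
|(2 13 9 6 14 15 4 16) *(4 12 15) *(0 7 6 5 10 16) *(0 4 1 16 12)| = |(0 7 6 14 1 16 2 13 9 5 10 12 15)| = 13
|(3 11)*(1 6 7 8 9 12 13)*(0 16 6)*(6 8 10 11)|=|(0 16 8 9 12 13 1)(3 6 7 10 11)|=35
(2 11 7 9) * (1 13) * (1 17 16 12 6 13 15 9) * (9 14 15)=(1 9 2 11 7)(6 13 17 16 12)(14 15)=[0, 9, 11, 3, 4, 5, 13, 1, 8, 2, 10, 7, 6, 17, 15, 14, 12, 16]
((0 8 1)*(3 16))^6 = [0, 1, 2, 3, 4, 5, 6, 7, 8, 9, 10, 11, 12, 13, 14, 15, 16] = (16)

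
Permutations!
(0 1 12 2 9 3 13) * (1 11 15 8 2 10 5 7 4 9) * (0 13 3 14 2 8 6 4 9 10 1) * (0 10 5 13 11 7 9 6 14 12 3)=(0 7 6 4 5 9 12 1 3)(2 10 13 11 15 14)=[7, 3, 10, 0, 5, 9, 4, 6, 8, 12, 13, 15, 1, 11, 2, 14]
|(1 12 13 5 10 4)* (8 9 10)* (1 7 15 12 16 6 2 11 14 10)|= |(1 16 6 2 11 14 10 4 7 15 12 13 5 8 9)|= 15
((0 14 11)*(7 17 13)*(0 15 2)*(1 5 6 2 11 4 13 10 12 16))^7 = (0 12 14 16 4 1 13 5 7 6 17 2 10)(11 15) = [12, 13, 10, 3, 1, 7, 17, 6, 8, 9, 0, 15, 14, 5, 16, 11, 4, 2]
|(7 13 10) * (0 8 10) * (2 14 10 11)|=|(0 8 11 2 14 10 7 13)|=8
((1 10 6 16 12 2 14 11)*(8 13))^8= (16)= [0, 1, 2, 3, 4, 5, 6, 7, 8, 9, 10, 11, 12, 13, 14, 15, 16]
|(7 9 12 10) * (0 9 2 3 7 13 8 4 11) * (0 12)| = |(0 9)(2 3 7)(4 11 12 10 13 8)| = 6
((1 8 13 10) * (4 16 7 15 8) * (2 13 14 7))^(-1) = (1 10 13 2 16 4)(7 14 8 15) = [0, 10, 16, 3, 1, 5, 6, 14, 15, 9, 13, 11, 12, 2, 8, 7, 4]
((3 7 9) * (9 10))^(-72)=(10)=[0, 1, 2, 3, 4, 5, 6, 7, 8, 9, 10]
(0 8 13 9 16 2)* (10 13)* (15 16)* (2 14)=[8, 1, 0, 3, 4, 5, 6, 7, 10, 15, 13, 11, 12, 9, 2, 16, 14]=(0 8 10 13 9 15 16 14 2)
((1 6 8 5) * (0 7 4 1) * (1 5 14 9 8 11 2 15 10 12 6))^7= (0 5 4 7)(2 15 10 12 6 11)(8 14 9)= [5, 1, 15, 3, 7, 4, 11, 0, 14, 8, 12, 2, 6, 13, 9, 10]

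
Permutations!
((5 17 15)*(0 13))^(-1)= (0 13)(5 15 17)= [13, 1, 2, 3, 4, 15, 6, 7, 8, 9, 10, 11, 12, 0, 14, 17, 16, 5]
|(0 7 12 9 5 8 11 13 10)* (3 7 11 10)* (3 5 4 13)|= 11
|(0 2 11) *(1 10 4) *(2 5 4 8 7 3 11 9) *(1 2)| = |(0 5 4 2 9 1 10 8 7 3 11)| = 11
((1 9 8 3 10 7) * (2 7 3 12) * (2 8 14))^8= (1 2 9 7 14)= [0, 2, 9, 3, 4, 5, 6, 14, 8, 7, 10, 11, 12, 13, 1]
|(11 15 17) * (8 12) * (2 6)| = 6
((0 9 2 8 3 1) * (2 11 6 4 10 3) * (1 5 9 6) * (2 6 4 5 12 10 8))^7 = [1, 11, 2, 12, 0, 6, 8, 7, 4, 5, 3, 9, 10] = (0 1 11 9 5 6 8 4)(3 12 10)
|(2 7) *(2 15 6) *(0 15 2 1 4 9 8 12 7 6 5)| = 24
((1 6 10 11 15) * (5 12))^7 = (1 10 15 6 11)(5 12) = [0, 10, 2, 3, 4, 12, 11, 7, 8, 9, 15, 1, 5, 13, 14, 6]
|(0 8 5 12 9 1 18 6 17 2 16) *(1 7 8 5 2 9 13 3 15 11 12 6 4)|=|(0 5 6 17 9 7 8 2 16)(1 18 4)(3 15 11 12 13)|=45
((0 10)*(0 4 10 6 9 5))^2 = (10)(0 9)(5 6) = [9, 1, 2, 3, 4, 6, 5, 7, 8, 0, 10]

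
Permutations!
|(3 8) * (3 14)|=3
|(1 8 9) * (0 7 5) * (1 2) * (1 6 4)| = |(0 7 5)(1 8 9 2 6 4)| = 6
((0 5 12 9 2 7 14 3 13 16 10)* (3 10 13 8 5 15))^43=(0 10 14 7 2 9 12 5 8 3 15)(13 16)=[10, 1, 9, 15, 4, 8, 6, 2, 3, 12, 14, 11, 5, 16, 7, 0, 13]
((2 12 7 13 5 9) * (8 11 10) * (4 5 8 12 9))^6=(13)=[0, 1, 2, 3, 4, 5, 6, 7, 8, 9, 10, 11, 12, 13]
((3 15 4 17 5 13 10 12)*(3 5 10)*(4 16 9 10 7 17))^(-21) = (3 9 5 15 10 13 16 12)(7 17) = [0, 1, 2, 9, 4, 15, 6, 17, 8, 5, 13, 11, 3, 16, 14, 10, 12, 7]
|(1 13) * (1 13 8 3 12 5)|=5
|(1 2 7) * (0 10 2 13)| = 6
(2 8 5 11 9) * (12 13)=(2 8 5 11 9)(12 13)=[0, 1, 8, 3, 4, 11, 6, 7, 5, 2, 10, 9, 13, 12]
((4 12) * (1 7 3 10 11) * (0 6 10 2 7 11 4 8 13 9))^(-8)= [0, 1, 7, 2, 4, 5, 6, 3, 8, 9, 10, 11, 12, 13]= (13)(2 7 3)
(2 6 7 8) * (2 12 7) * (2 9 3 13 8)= (2 6 9 3 13 8 12 7)= [0, 1, 6, 13, 4, 5, 9, 2, 12, 3, 10, 11, 7, 8]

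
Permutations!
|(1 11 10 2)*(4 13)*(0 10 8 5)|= 14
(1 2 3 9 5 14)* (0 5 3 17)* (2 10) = (0 5 14 1 10 2 17)(3 9) = [5, 10, 17, 9, 4, 14, 6, 7, 8, 3, 2, 11, 12, 13, 1, 15, 16, 0]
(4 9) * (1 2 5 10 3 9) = [0, 2, 5, 9, 1, 10, 6, 7, 8, 4, 3] = (1 2 5 10 3 9 4)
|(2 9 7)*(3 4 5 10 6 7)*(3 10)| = 15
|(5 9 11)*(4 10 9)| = |(4 10 9 11 5)| = 5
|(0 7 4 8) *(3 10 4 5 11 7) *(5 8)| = |(0 3 10 4 5 11 7 8)| = 8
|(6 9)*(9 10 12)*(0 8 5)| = 12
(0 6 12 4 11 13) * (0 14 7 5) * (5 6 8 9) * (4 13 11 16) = (0 8 9 5)(4 16)(6 12 13 14 7) = [8, 1, 2, 3, 16, 0, 12, 6, 9, 5, 10, 11, 13, 14, 7, 15, 4]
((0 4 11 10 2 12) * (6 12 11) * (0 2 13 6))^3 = (0 4)(2 13)(6 11)(10 12) = [4, 1, 13, 3, 0, 5, 11, 7, 8, 9, 12, 6, 10, 2]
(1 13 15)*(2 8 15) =(1 13 2 8 15) =[0, 13, 8, 3, 4, 5, 6, 7, 15, 9, 10, 11, 12, 2, 14, 1]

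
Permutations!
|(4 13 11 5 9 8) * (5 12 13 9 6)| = |(4 9 8)(5 6)(11 12 13)| = 6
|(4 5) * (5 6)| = 3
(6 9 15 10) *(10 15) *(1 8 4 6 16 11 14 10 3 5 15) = (1 8 4 6 9 3 5 15)(10 16 11 14) = [0, 8, 2, 5, 6, 15, 9, 7, 4, 3, 16, 14, 12, 13, 10, 1, 11]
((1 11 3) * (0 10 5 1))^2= (0 5 11)(1 3 10)= [5, 3, 2, 10, 4, 11, 6, 7, 8, 9, 1, 0]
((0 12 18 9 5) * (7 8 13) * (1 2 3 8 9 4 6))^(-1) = (0 5 9 7 13 8 3 2 1 6 4 18 12) = [5, 6, 1, 2, 18, 9, 4, 13, 3, 7, 10, 11, 0, 8, 14, 15, 16, 17, 12]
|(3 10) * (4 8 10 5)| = |(3 5 4 8 10)| = 5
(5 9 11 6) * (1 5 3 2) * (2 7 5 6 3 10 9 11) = (1 6 10 9 2)(3 7 5 11) = [0, 6, 1, 7, 4, 11, 10, 5, 8, 2, 9, 3]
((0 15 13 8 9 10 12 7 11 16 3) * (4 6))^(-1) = (0 3 16 11 7 12 10 9 8 13 15)(4 6) = [3, 1, 2, 16, 6, 5, 4, 12, 13, 8, 9, 7, 10, 15, 14, 0, 11]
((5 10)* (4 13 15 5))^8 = (4 5 13 10 15) = [0, 1, 2, 3, 5, 13, 6, 7, 8, 9, 15, 11, 12, 10, 14, 4]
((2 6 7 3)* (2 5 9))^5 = [0, 1, 9, 7, 4, 3, 2, 6, 8, 5] = (2 9 5 3 7 6)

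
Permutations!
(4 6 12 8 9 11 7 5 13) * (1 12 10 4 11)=(1 12 8 9)(4 6 10)(5 13 11 7)=[0, 12, 2, 3, 6, 13, 10, 5, 9, 1, 4, 7, 8, 11]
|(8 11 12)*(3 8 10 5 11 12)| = |(3 8 12 10 5 11)| = 6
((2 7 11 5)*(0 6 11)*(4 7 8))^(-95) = [6, 1, 8, 3, 7, 2, 11, 0, 4, 9, 10, 5] = (0 6 11 5 2 8 4 7)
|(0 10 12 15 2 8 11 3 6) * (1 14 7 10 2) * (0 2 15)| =35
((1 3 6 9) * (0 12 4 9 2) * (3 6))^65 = (0 4 1 2 12 9 6) = [4, 2, 12, 3, 1, 5, 0, 7, 8, 6, 10, 11, 9]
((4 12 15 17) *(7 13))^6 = [0, 1, 2, 3, 15, 5, 6, 7, 8, 9, 10, 11, 17, 13, 14, 4, 16, 12] = (4 15)(12 17)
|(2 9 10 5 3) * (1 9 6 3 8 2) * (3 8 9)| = 6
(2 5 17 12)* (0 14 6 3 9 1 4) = (0 14 6 3 9 1 4)(2 5 17 12) = [14, 4, 5, 9, 0, 17, 3, 7, 8, 1, 10, 11, 2, 13, 6, 15, 16, 12]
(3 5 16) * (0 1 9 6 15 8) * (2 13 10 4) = [1, 9, 13, 5, 2, 16, 15, 7, 0, 6, 4, 11, 12, 10, 14, 8, 3] = (0 1 9 6 15 8)(2 13 10 4)(3 5 16)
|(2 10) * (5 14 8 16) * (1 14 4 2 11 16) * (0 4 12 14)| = |(0 4 2 10 11 16 5 12 14 8 1)| = 11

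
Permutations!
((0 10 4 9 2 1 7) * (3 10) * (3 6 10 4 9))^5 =(0 1 9 6 7 2 10)(3 4) =[1, 9, 10, 4, 3, 5, 7, 2, 8, 6, 0]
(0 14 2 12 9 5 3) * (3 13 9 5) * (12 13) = (0 14 2 13 9 3)(5 12) = [14, 1, 13, 0, 4, 12, 6, 7, 8, 3, 10, 11, 5, 9, 2]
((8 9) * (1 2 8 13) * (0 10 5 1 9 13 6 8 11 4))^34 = [4, 5, 1, 3, 11, 10, 13, 7, 9, 8, 0, 2, 12, 6] = (0 4 11 2 1 5 10)(6 13)(8 9)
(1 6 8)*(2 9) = (1 6 8)(2 9) = [0, 6, 9, 3, 4, 5, 8, 7, 1, 2]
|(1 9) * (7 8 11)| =|(1 9)(7 8 11)| =6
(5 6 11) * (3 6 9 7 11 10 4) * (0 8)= (0 8)(3 6 10 4)(5 9 7 11)= [8, 1, 2, 6, 3, 9, 10, 11, 0, 7, 4, 5]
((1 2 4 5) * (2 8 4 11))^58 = [0, 4, 2, 3, 1, 8, 6, 7, 5, 9, 10, 11] = (11)(1 4)(5 8)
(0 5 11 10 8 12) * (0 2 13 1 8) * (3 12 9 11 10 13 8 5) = (0 3 12 2 8 9 11 13 1 5 10) = [3, 5, 8, 12, 4, 10, 6, 7, 9, 11, 0, 13, 2, 1]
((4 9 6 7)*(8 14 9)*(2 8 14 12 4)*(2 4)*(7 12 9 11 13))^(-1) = (2 12 6 9 8)(4 7 13 11 14) = [0, 1, 12, 3, 7, 5, 9, 13, 2, 8, 10, 14, 6, 11, 4]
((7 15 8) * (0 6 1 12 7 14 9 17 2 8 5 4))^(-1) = (0 4 5 15 7 12 1 6)(2 17 9 14 8) = [4, 6, 17, 3, 5, 15, 0, 12, 2, 14, 10, 11, 1, 13, 8, 7, 16, 9]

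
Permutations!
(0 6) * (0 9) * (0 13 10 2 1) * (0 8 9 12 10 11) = (0 6 12 10 2 1 8 9 13 11) = [6, 8, 1, 3, 4, 5, 12, 7, 9, 13, 2, 0, 10, 11]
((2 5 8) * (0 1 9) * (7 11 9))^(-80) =[0, 1, 5, 3, 4, 8, 6, 7, 2, 9, 10, 11] =(11)(2 5 8)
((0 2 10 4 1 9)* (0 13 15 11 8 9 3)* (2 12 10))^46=(0 1 10)(3 4 12)(8 9 13 15 11)=[1, 10, 2, 4, 12, 5, 6, 7, 9, 13, 0, 8, 3, 15, 14, 11]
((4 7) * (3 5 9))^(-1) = [0, 1, 2, 9, 7, 3, 6, 4, 8, 5] = (3 9 5)(4 7)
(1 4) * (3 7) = (1 4)(3 7) = [0, 4, 2, 7, 1, 5, 6, 3]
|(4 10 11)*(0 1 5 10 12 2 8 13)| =|(0 1 5 10 11 4 12 2 8 13)| =10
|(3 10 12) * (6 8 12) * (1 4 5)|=15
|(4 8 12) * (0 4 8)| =|(0 4)(8 12)| =2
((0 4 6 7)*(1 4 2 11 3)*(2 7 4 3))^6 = [0, 1, 2, 3, 4, 5, 6, 7, 8, 9, 10, 11] = (11)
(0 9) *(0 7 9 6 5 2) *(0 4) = (0 6 5 2 4)(7 9) = [6, 1, 4, 3, 0, 2, 5, 9, 8, 7]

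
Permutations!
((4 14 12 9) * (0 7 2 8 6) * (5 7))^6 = (4 12)(9 14) = [0, 1, 2, 3, 12, 5, 6, 7, 8, 14, 10, 11, 4, 13, 9]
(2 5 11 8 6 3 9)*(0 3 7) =(0 3 9 2 5 11 8 6 7) =[3, 1, 5, 9, 4, 11, 7, 0, 6, 2, 10, 8]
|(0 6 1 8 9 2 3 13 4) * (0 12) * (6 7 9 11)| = |(0 7 9 2 3 13 4 12)(1 8 11 6)| = 8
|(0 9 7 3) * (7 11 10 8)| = |(0 9 11 10 8 7 3)| = 7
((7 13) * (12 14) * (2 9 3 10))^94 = (14)(2 3)(9 10) = [0, 1, 3, 2, 4, 5, 6, 7, 8, 10, 9, 11, 12, 13, 14]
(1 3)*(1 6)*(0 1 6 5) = [1, 3, 2, 5, 4, 0, 6] = (6)(0 1 3 5)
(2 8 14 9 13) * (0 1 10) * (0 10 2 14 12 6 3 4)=(0 1 2 8 12 6 3 4)(9 13 14)=[1, 2, 8, 4, 0, 5, 3, 7, 12, 13, 10, 11, 6, 14, 9]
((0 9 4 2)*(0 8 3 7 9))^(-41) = [0, 1, 8, 7, 2, 5, 6, 9, 3, 4] = (2 8 3 7 9 4)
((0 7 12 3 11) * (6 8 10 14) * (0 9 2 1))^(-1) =[1, 2, 9, 12, 4, 5, 14, 0, 6, 11, 8, 3, 7, 13, 10] =(0 1 2 9 11 3 12 7)(6 14 10 8)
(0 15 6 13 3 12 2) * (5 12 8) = (0 15 6 13 3 8 5 12 2) = [15, 1, 0, 8, 4, 12, 13, 7, 5, 9, 10, 11, 2, 3, 14, 6]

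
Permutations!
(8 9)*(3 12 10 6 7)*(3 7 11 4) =(3 12 10 6 11 4)(8 9) =[0, 1, 2, 12, 3, 5, 11, 7, 9, 8, 6, 4, 10]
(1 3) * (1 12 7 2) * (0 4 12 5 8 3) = (0 4 12 7 2 1)(3 5 8) = [4, 0, 1, 5, 12, 8, 6, 2, 3, 9, 10, 11, 7]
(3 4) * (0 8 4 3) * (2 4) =(0 8 2 4) =[8, 1, 4, 3, 0, 5, 6, 7, 2]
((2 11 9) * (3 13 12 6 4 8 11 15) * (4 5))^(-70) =[0, 1, 4, 11, 13, 3, 15, 7, 12, 5, 10, 6, 2, 9, 14, 8] =(2 4 13 9 5 3 11 6 15 8 12)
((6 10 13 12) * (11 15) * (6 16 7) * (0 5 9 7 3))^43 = (0 7 13 3 9 10 16 5 6 12)(11 15) = [7, 1, 2, 9, 4, 6, 12, 13, 8, 10, 16, 15, 0, 3, 14, 11, 5]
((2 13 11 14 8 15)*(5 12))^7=[0, 1, 13, 3, 4, 12, 6, 7, 15, 9, 10, 14, 5, 11, 8, 2]=(2 13 11 14 8 15)(5 12)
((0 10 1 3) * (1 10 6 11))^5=(11)=[0, 1, 2, 3, 4, 5, 6, 7, 8, 9, 10, 11]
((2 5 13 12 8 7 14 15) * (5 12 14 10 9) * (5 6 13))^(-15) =[0, 1, 9, 3, 4, 5, 12, 14, 13, 2, 15, 11, 6, 8, 7, 10] =(2 9)(6 12)(7 14)(8 13)(10 15)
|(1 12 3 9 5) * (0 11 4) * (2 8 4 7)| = |(0 11 7 2 8 4)(1 12 3 9 5)| = 30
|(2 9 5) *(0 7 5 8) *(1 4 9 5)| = |(0 7 1 4 9 8)(2 5)| = 6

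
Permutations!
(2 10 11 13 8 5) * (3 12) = (2 10 11 13 8 5)(3 12) = [0, 1, 10, 12, 4, 2, 6, 7, 5, 9, 11, 13, 3, 8]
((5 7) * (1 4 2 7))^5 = (7) = [0, 1, 2, 3, 4, 5, 6, 7]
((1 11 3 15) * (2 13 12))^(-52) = (15)(2 12 13) = [0, 1, 12, 3, 4, 5, 6, 7, 8, 9, 10, 11, 13, 2, 14, 15]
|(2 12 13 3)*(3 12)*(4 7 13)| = |(2 3)(4 7 13 12)| = 4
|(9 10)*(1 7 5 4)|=|(1 7 5 4)(9 10)|=4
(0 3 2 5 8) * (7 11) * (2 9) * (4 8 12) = (0 3 9 2 5 12 4 8)(7 11) = [3, 1, 5, 9, 8, 12, 6, 11, 0, 2, 10, 7, 4]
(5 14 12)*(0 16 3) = (0 16 3)(5 14 12) = [16, 1, 2, 0, 4, 14, 6, 7, 8, 9, 10, 11, 5, 13, 12, 15, 3]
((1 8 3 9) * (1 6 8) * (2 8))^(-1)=(2 6 9 3 8)=[0, 1, 6, 8, 4, 5, 9, 7, 2, 3]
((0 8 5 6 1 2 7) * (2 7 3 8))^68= (0 5)(1 3)(2 6)(7 8)= [5, 3, 6, 1, 4, 0, 2, 8, 7]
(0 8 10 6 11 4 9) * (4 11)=(11)(0 8 10 6 4 9)=[8, 1, 2, 3, 9, 5, 4, 7, 10, 0, 6, 11]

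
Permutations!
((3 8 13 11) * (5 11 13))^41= (13)(3 8 5 11)= [0, 1, 2, 8, 4, 11, 6, 7, 5, 9, 10, 3, 12, 13]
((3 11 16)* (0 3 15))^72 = [11, 1, 2, 16, 4, 5, 6, 7, 8, 9, 10, 15, 12, 13, 14, 3, 0] = (0 11 15 3 16)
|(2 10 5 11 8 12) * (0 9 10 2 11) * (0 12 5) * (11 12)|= |(12)(0 9 10)(5 11 8)|= 3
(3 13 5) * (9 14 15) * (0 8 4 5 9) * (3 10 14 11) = [8, 1, 2, 13, 5, 10, 6, 7, 4, 11, 14, 3, 12, 9, 15, 0] = (0 8 4 5 10 14 15)(3 13 9 11)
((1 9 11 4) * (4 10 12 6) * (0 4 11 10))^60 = (0 10)(1 6)(4 12)(9 11) = [10, 6, 2, 3, 12, 5, 1, 7, 8, 11, 0, 9, 4]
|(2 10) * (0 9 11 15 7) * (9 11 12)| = 4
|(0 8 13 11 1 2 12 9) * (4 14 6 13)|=11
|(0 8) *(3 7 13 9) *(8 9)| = |(0 9 3 7 13 8)| = 6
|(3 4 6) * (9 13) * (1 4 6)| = 2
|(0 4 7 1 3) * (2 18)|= |(0 4 7 1 3)(2 18)|= 10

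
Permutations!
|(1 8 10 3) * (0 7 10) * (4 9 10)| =|(0 7 4 9 10 3 1 8)| =8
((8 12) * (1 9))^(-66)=(12)=[0, 1, 2, 3, 4, 5, 6, 7, 8, 9, 10, 11, 12]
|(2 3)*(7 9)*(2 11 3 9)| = |(2 9 7)(3 11)| = 6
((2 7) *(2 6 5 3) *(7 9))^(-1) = [0, 1, 3, 5, 4, 6, 7, 9, 8, 2] = (2 3 5 6 7 9)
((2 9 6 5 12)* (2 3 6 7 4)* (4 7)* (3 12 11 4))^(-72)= (12)(2 11 6 9 4 5 3)= [0, 1, 11, 2, 5, 3, 9, 7, 8, 4, 10, 6, 12]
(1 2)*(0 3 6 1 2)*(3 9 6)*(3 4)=(0 9 6 1)(3 4)=[9, 0, 2, 4, 3, 5, 1, 7, 8, 6]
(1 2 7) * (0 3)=(0 3)(1 2 7)=[3, 2, 7, 0, 4, 5, 6, 1]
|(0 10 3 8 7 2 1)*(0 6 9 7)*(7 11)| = 12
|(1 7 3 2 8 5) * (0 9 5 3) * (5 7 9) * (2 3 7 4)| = |(0 5 1 9 4 2 8 7)| = 8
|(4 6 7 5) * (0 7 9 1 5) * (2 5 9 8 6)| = 6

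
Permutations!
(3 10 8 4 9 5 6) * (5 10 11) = (3 11 5 6)(4 9 10 8) = [0, 1, 2, 11, 9, 6, 3, 7, 4, 10, 8, 5]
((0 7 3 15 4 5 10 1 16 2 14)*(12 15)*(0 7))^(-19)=(1 14 12 5 16 7 15 10 2 3 4)=[0, 14, 3, 4, 1, 16, 6, 15, 8, 9, 2, 11, 5, 13, 12, 10, 7]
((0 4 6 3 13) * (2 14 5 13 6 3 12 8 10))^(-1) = (0 13 5 14 2 10 8 12 6 3 4) = [13, 1, 10, 4, 0, 14, 3, 7, 12, 9, 8, 11, 6, 5, 2]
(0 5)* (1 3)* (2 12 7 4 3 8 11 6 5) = (0 2 12 7 4 3 1 8 11 6 5) = [2, 8, 12, 1, 3, 0, 5, 4, 11, 9, 10, 6, 7]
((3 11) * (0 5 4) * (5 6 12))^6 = [6, 1, 2, 3, 0, 4, 12, 7, 8, 9, 10, 11, 5] = (0 6 12 5 4)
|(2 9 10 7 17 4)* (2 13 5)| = 8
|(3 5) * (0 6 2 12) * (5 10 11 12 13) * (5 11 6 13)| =|(0 13 11 12)(2 5 3 10 6)| =20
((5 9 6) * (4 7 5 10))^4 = (4 6 5)(7 10 9) = [0, 1, 2, 3, 6, 4, 5, 10, 8, 7, 9]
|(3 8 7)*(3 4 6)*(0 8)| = 6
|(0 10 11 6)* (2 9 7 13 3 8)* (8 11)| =|(0 10 8 2 9 7 13 3 11 6)| =10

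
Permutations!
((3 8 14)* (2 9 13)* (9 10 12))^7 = (2 12 13 10 9)(3 8 14) = [0, 1, 12, 8, 4, 5, 6, 7, 14, 2, 9, 11, 13, 10, 3]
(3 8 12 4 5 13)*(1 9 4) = (1 9 4 5 13 3 8 12) = [0, 9, 2, 8, 5, 13, 6, 7, 12, 4, 10, 11, 1, 3]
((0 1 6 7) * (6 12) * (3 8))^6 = [1, 12, 2, 3, 4, 5, 7, 0, 8, 9, 10, 11, 6] = (0 1 12 6 7)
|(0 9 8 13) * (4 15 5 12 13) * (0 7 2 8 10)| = |(0 9 10)(2 8 4 15 5 12 13 7)| = 24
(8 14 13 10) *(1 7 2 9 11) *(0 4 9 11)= [4, 7, 11, 3, 9, 5, 6, 2, 14, 0, 8, 1, 12, 10, 13]= (0 4 9)(1 7 2 11)(8 14 13 10)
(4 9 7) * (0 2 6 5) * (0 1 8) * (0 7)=(0 2 6 5 1 8 7 4 9)=[2, 8, 6, 3, 9, 1, 5, 4, 7, 0]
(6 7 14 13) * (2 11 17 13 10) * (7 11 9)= (2 9 7 14 10)(6 11 17 13)= [0, 1, 9, 3, 4, 5, 11, 14, 8, 7, 2, 17, 12, 6, 10, 15, 16, 13]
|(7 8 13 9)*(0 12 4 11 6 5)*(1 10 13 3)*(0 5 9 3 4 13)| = |(0 12 13 3 1 10)(4 11 6 9 7 8)| = 6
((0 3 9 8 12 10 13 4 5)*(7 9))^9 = (0 5 4 13 10 12 8 9 7 3) = [5, 1, 2, 0, 13, 4, 6, 3, 9, 7, 12, 11, 8, 10]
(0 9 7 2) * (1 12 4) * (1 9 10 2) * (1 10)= (0 1 12 4 9 7 10 2)= [1, 12, 0, 3, 9, 5, 6, 10, 8, 7, 2, 11, 4]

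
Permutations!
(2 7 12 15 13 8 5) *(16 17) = (2 7 12 15 13 8 5)(16 17) = [0, 1, 7, 3, 4, 2, 6, 12, 5, 9, 10, 11, 15, 8, 14, 13, 17, 16]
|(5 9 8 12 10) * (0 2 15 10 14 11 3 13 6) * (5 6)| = 40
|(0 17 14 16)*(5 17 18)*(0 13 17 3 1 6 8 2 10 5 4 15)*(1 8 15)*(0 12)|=140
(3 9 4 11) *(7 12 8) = (3 9 4 11)(7 12 8) = [0, 1, 2, 9, 11, 5, 6, 12, 7, 4, 10, 3, 8]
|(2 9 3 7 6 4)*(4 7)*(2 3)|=|(2 9)(3 4)(6 7)|=2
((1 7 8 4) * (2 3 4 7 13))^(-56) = (1 4 3 2 13) = [0, 4, 13, 2, 3, 5, 6, 7, 8, 9, 10, 11, 12, 1]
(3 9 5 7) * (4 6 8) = (3 9 5 7)(4 6 8) = [0, 1, 2, 9, 6, 7, 8, 3, 4, 5]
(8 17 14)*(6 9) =[0, 1, 2, 3, 4, 5, 9, 7, 17, 6, 10, 11, 12, 13, 8, 15, 16, 14] =(6 9)(8 17 14)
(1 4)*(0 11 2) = (0 11 2)(1 4) = [11, 4, 0, 3, 1, 5, 6, 7, 8, 9, 10, 2]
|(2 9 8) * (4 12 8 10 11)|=|(2 9 10 11 4 12 8)|=7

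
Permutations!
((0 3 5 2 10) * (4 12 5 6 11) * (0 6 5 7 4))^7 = (4 12 7) = [0, 1, 2, 3, 12, 5, 6, 4, 8, 9, 10, 11, 7]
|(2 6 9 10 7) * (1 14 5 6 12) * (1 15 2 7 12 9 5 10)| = 14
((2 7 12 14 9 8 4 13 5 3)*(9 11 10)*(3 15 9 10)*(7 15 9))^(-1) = (2 3 11 14 12 7 15)(4 8 9 5 13) = [0, 1, 3, 11, 8, 13, 6, 15, 9, 5, 10, 14, 7, 4, 12, 2]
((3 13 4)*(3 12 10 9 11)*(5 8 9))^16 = [0, 1, 2, 9, 3, 12, 6, 7, 10, 5, 4, 8, 13, 11] = (3 9 5 12 13 11 8 10 4)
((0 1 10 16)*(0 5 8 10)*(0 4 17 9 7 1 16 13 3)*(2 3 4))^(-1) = [3, 7, 1, 2, 13, 16, 6, 9, 5, 17, 8, 11, 12, 10, 14, 15, 0, 4] = (0 3 2 1 7 9 17 4 13 10 8 5 16)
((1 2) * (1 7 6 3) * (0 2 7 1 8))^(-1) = (0 8 3 6 7 1 2) = [8, 2, 0, 6, 4, 5, 7, 1, 3]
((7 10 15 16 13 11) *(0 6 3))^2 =(0 3 6)(7 15 13)(10 16 11) =[3, 1, 2, 6, 4, 5, 0, 15, 8, 9, 16, 10, 12, 7, 14, 13, 11]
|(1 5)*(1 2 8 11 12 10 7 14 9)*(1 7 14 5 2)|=|(1 2 8 11 12 10 14 9 7 5)|=10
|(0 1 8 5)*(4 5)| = |(0 1 8 4 5)| = 5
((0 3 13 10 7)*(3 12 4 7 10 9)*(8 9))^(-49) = (0 7 4 12)(3 9 8 13) = [7, 1, 2, 9, 12, 5, 6, 4, 13, 8, 10, 11, 0, 3]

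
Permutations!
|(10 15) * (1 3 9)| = |(1 3 9)(10 15)| = 6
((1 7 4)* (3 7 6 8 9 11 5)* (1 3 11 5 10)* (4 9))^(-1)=[0, 10, 2, 4, 8, 9, 1, 3, 6, 7, 11, 5]=(1 10 11 5 9 7 3 4 8 6)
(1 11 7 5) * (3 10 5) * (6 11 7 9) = (1 7 3 10 5)(6 11 9) = [0, 7, 2, 10, 4, 1, 11, 3, 8, 6, 5, 9]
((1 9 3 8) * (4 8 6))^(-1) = (1 8 4 6 3 9) = [0, 8, 2, 9, 6, 5, 3, 7, 4, 1]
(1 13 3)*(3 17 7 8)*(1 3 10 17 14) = [0, 13, 2, 3, 4, 5, 6, 8, 10, 9, 17, 11, 12, 14, 1, 15, 16, 7] = (1 13 14)(7 8 10 17)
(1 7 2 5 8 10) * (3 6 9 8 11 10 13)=(1 7 2 5 11 10)(3 6 9 8 13)=[0, 7, 5, 6, 4, 11, 9, 2, 13, 8, 1, 10, 12, 3]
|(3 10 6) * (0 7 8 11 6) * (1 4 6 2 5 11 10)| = |(0 7 8 10)(1 4 6 3)(2 5 11)| = 12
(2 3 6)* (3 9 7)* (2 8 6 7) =(2 9)(3 7)(6 8) =[0, 1, 9, 7, 4, 5, 8, 3, 6, 2]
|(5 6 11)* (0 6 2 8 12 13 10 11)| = 14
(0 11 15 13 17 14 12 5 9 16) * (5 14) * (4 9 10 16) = (0 11 15 13 17 5 10 16)(4 9)(12 14) = [11, 1, 2, 3, 9, 10, 6, 7, 8, 4, 16, 15, 14, 17, 12, 13, 0, 5]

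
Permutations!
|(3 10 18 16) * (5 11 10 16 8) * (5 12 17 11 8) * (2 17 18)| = |(2 17 11 10)(3 16)(5 8 12 18)| = 4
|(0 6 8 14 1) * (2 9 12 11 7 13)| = |(0 6 8 14 1)(2 9 12 11 7 13)| = 30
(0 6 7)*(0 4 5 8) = [6, 1, 2, 3, 5, 8, 7, 4, 0] = (0 6 7 4 5 8)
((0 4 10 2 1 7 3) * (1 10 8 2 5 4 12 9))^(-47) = (0 12 9 1 7 3)(2 4 10 8 5) = [12, 7, 4, 0, 10, 2, 6, 3, 5, 1, 8, 11, 9]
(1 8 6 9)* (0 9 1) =(0 9)(1 8 6) =[9, 8, 2, 3, 4, 5, 1, 7, 6, 0]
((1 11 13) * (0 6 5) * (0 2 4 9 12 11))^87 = (0 11 4 6 13 9 5 1 12 2) = [11, 12, 0, 3, 6, 1, 13, 7, 8, 5, 10, 4, 2, 9]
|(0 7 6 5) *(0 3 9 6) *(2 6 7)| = |(0 2 6 5 3 9 7)| = 7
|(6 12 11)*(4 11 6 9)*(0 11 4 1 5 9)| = |(0 11)(1 5 9)(6 12)| = 6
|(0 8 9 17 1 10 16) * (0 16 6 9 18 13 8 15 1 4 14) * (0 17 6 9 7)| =|(0 15 1 10 9 6 7)(4 14 17)(8 18 13)| =21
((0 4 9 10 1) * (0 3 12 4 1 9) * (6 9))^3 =(0 12 1 4 3) =[12, 4, 2, 0, 3, 5, 6, 7, 8, 9, 10, 11, 1]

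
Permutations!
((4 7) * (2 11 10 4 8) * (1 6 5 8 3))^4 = (1 2 7 5 10)(3 8 4 6 11) = [0, 2, 7, 8, 6, 10, 11, 5, 4, 9, 1, 3]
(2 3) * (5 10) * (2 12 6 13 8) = (2 3 12 6 13 8)(5 10) = [0, 1, 3, 12, 4, 10, 13, 7, 2, 9, 5, 11, 6, 8]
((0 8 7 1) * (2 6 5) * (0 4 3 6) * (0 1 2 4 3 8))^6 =(1 7 4 6)(2 8 5 3) =[0, 7, 8, 2, 6, 3, 1, 4, 5]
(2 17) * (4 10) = (2 17)(4 10) = [0, 1, 17, 3, 10, 5, 6, 7, 8, 9, 4, 11, 12, 13, 14, 15, 16, 2]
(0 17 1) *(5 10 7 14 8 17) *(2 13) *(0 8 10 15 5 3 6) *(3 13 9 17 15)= [13, 8, 9, 6, 4, 3, 0, 14, 15, 17, 7, 11, 12, 2, 10, 5, 16, 1]= (0 13 2 9 17 1 8 15 5 3 6)(7 14 10)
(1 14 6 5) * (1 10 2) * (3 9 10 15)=(1 14 6 5 15 3 9 10 2)=[0, 14, 1, 9, 4, 15, 5, 7, 8, 10, 2, 11, 12, 13, 6, 3]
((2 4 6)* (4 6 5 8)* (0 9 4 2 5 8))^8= (0 9 4 8 2 6 5)= [9, 1, 6, 3, 8, 0, 5, 7, 2, 4]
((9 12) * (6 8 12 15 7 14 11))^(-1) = (6 11 14 7 15 9 12 8) = [0, 1, 2, 3, 4, 5, 11, 15, 6, 12, 10, 14, 8, 13, 7, 9]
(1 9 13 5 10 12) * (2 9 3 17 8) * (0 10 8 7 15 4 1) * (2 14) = (0 10 12)(1 3 17 7 15 4)(2 9 13 5 8 14) = [10, 3, 9, 17, 1, 8, 6, 15, 14, 13, 12, 11, 0, 5, 2, 4, 16, 7]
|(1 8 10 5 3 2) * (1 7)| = |(1 8 10 5 3 2 7)| = 7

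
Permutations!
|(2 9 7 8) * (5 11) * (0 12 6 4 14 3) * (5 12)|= 8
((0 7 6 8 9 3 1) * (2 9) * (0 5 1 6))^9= [7, 5, 8, 9, 4, 1, 3, 0, 6, 2]= (0 7)(1 5)(2 8 6 3 9)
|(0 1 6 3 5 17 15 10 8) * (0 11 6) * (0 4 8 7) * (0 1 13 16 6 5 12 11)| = 15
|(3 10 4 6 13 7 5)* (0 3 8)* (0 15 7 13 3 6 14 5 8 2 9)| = 9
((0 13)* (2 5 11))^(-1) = (0 13)(2 11 5) = [13, 1, 11, 3, 4, 2, 6, 7, 8, 9, 10, 5, 12, 0]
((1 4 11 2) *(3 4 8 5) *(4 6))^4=[0, 6, 3, 2, 8, 11, 1, 7, 4, 9, 10, 5]=(1 6)(2 3)(4 8)(5 11)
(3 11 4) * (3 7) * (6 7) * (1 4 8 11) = [0, 4, 2, 1, 6, 5, 7, 3, 11, 9, 10, 8] = (1 4 6 7 3)(8 11)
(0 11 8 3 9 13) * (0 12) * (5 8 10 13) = (0 11 10 13 12)(3 9 5 8) = [11, 1, 2, 9, 4, 8, 6, 7, 3, 5, 13, 10, 0, 12]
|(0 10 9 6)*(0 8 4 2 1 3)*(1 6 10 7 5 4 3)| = |(0 7 5 4 2 6 8 3)(9 10)| = 8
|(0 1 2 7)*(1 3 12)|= 6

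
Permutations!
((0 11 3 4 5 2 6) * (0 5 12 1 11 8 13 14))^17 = (0 8 13 14)(1 3 12 11 4)(2 5 6) = [8, 3, 5, 12, 1, 6, 2, 7, 13, 9, 10, 4, 11, 14, 0]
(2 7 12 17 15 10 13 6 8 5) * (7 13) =[0, 1, 13, 3, 4, 2, 8, 12, 5, 9, 7, 11, 17, 6, 14, 10, 16, 15] =(2 13 6 8 5)(7 12 17 15 10)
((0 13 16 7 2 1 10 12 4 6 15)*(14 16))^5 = [2, 15, 6, 3, 14, 5, 16, 4, 8, 9, 0, 11, 13, 1, 10, 7, 12] = (0 2 6 16 12 13 1 15 7 4 14 10)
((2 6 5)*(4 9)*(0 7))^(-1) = [7, 1, 5, 3, 9, 6, 2, 0, 8, 4] = (0 7)(2 5 6)(4 9)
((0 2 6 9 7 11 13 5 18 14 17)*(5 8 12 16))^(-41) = (0 2 6 9 7 11 13 8 12 16 5 18 14 17) = [2, 1, 6, 3, 4, 18, 9, 11, 12, 7, 10, 13, 16, 8, 17, 15, 5, 0, 14]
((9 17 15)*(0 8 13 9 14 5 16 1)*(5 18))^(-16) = (0 14 8 18 13 5 9 16 17 1 15) = [14, 15, 2, 3, 4, 9, 6, 7, 18, 16, 10, 11, 12, 5, 8, 0, 17, 1, 13]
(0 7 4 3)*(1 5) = (0 7 4 3)(1 5) = [7, 5, 2, 0, 3, 1, 6, 4]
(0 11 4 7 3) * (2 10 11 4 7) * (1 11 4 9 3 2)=(0 9 3)(1 11 7 2 10 4)=[9, 11, 10, 0, 1, 5, 6, 2, 8, 3, 4, 7]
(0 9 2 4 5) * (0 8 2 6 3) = (0 9 6 3)(2 4 5 8) = [9, 1, 4, 0, 5, 8, 3, 7, 2, 6]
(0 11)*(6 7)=[11, 1, 2, 3, 4, 5, 7, 6, 8, 9, 10, 0]=(0 11)(6 7)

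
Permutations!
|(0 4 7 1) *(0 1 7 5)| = |(7)(0 4 5)| = 3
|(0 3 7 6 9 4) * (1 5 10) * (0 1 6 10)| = |(0 3 7 10 6 9 4 1 5)| = 9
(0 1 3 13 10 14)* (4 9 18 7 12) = (0 1 3 13 10 14)(4 9 18 7 12) = [1, 3, 2, 13, 9, 5, 6, 12, 8, 18, 14, 11, 4, 10, 0, 15, 16, 17, 7]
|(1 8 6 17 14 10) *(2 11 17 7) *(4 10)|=|(1 8 6 7 2 11 17 14 4 10)|=10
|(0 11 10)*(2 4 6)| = |(0 11 10)(2 4 6)| = 3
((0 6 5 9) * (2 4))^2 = (0 5)(6 9) = [5, 1, 2, 3, 4, 0, 9, 7, 8, 6]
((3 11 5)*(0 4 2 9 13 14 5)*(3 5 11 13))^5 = [13, 1, 11, 4, 14, 5, 6, 7, 8, 0, 10, 3, 12, 2, 9] = (0 13 2 11 3 4 14 9)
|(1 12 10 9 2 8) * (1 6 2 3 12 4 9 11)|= 21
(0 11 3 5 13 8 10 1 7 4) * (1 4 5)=(0 11 3 1 7 5 13 8 10 4)=[11, 7, 2, 1, 0, 13, 6, 5, 10, 9, 4, 3, 12, 8]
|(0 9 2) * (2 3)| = |(0 9 3 2)| = 4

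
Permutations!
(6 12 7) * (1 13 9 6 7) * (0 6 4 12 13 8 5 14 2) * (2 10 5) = (0 6 13 9 4 12 1 8 2)(5 14 10) = [6, 8, 0, 3, 12, 14, 13, 7, 2, 4, 5, 11, 1, 9, 10]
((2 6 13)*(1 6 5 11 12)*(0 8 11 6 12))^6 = (2 6)(5 13) = [0, 1, 6, 3, 4, 13, 2, 7, 8, 9, 10, 11, 12, 5]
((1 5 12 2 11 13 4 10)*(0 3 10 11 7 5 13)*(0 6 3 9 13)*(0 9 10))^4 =(0 13 3 9 6 1 11 10 4) =[13, 11, 2, 9, 0, 5, 1, 7, 8, 6, 4, 10, 12, 3]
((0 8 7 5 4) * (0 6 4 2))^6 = (0 8 7 5 2) = [8, 1, 0, 3, 4, 2, 6, 5, 7]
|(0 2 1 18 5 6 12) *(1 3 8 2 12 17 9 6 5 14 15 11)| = 30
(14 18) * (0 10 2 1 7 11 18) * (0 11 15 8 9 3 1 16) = (0 10 2 16)(1 7 15 8 9 3)(11 18 14) = [10, 7, 16, 1, 4, 5, 6, 15, 9, 3, 2, 18, 12, 13, 11, 8, 0, 17, 14]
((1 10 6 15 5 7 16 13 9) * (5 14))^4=[0, 14, 2, 3, 4, 9, 7, 1, 8, 15, 5, 11, 12, 6, 13, 16, 10]=(1 14 13 6 7)(5 9 15 16 10)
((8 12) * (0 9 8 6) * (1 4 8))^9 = [1, 8, 2, 3, 12, 5, 9, 7, 6, 4, 10, 11, 0] = (0 1 8 6 9 4 12)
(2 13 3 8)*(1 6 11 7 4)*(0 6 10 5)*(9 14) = (0 6 11 7 4 1 10 5)(2 13 3 8)(9 14) = [6, 10, 13, 8, 1, 0, 11, 4, 2, 14, 5, 7, 12, 3, 9]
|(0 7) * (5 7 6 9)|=|(0 6 9 5 7)|=5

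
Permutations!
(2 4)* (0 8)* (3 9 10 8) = (0 3 9 10 8)(2 4) = [3, 1, 4, 9, 2, 5, 6, 7, 0, 10, 8]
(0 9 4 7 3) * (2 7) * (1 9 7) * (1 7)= (0 1 9 4 2 7 3)= [1, 9, 7, 0, 2, 5, 6, 3, 8, 4]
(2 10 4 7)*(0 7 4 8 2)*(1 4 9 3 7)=(0 1 4 9 3 7)(2 10 8)=[1, 4, 10, 7, 9, 5, 6, 0, 2, 3, 8]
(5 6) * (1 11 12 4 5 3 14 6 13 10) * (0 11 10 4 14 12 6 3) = (0 11 6)(1 10)(3 12 14)(4 5 13) = [11, 10, 2, 12, 5, 13, 0, 7, 8, 9, 1, 6, 14, 4, 3]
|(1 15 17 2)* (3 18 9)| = 12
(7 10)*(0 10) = (0 10 7) = [10, 1, 2, 3, 4, 5, 6, 0, 8, 9, 7]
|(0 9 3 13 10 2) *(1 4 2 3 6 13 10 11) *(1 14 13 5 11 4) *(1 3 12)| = |(0 9 6 5 11 14 13 4 2)(1 3 10 12)| = 36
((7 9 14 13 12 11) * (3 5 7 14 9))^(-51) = (11 14 13 12) = [0, 1, 2, 3, 4, 5, 6, 7, 8, 9, 10, 14, 11, 12, 13]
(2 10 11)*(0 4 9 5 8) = (0 4 9 5 8)(2 10 11) = [4, 1, 10, 3, 9, 8, 6, 7, 0, 5, 11, 2]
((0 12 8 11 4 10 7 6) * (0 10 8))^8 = (12)(4 11 8)(6 7 10) = [0, 1, 2, 3, 11, 5, 7, 10, 4, 9, 6, 8, 12]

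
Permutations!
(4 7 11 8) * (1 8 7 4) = (1 8)(7 11) = [0, 8, 2, 3, 4, 5, 6, 11, 1, 9, 10, 7]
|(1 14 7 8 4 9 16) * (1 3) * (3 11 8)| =20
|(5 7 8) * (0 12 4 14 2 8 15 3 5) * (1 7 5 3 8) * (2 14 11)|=|(0 12 4 11 2 1 7 15 8)|=9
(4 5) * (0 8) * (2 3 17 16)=(0 8)(2 3 17 16)(4 5)=[8, 1, 3, 17, 5, 4, 6, 7, 0, 9, 10, 11, 12, 13, 14, 15, 2, 16]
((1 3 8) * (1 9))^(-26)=(1 8)(3 9)=[0, 8, 2, 9, 4, 5, 6, 7, 1, 3]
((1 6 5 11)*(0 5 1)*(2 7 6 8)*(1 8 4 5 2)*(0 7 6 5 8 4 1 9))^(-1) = (0 9 8 4 6 2)(5 7 11) = [9, 1, 0, 3, 6, 7, 2, 11, 4, 8, 10, 5]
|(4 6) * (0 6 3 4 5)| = |(0 6 5)(3 4)| = 6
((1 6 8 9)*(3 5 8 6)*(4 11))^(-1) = [0, 9, 2, 1, 11, 3, 6, 7, 5, 8, 10, 4] = (1 9 8 5 3)(4 11)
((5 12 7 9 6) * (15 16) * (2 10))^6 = [0, 1, 2, 3, 4, 12, 5, 9, 8, 6, 10, 11, 7, 13, 14, 15, 16] = (16)(5 12 7 9 6)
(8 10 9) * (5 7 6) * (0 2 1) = (0 2 1)(5 7 6)(8 10 9) = [2, 0, 1, 3, 4, 7, 5, 6, 10, 8, 9]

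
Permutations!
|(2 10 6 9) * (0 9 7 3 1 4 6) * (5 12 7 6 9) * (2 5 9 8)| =11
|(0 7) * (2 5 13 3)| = 4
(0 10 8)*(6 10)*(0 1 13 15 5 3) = (0 6 10 8 1 13 15 5 3) = [6, 13, 2, 0, 4, 3, 10, 7, 1, 9, 8, 11, 12, 15, 14, 5]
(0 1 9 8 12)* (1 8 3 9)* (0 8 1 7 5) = [1, 7, 2, 9, 4, 0, 6, 5, 12, 3, 10, 11, 8] = (0 1 7 5)(3 9)(8 12)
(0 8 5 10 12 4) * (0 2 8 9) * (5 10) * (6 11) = [9, 1, 8, 3, 2, 5, 11, 7, 10, 0, 12, 6, 4] = (0 9)(2 8 10 12 4)(6 11)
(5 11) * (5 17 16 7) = (5 11 17 16 7) = [0, 1, 2, 3, 4, 11, 6, 5, 8, 9, 10, 17, 12, 13, 14, 15, 7, 16]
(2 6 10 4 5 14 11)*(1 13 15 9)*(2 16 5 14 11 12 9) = (1 13 15 2 6 10 4 14 12 9)(5 11 16) = [0, 13, 6, 3, 14, 11, 10, 7, 8, 1, 4, 16, 9, 15, 12, 2, 5]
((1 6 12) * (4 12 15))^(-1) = (1 12 4 15 6) = [0, 12, 2, 3, 15, 5, 1, 7, 8, 9, 10, 11, 4, 13, 14, 6]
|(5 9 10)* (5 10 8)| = 3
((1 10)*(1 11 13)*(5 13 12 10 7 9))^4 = [0, 13, 2, 3, 4, 9, 6, 1, 8, 7, 11, 12, 10, 5] = (1 13 5 9 7)(10 11 12)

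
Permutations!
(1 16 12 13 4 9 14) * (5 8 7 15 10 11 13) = (1 16 12 5 8 7 15 10 11 13 4 9 14) = [0, 16, 2, 3, 9, 8, 6, 15, 7, 14, 11, 13, 5, 4, 1, 10, 12]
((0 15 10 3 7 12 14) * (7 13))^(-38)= [10, 1, 2, 7, 4, 5, 6, 14, 8, 9, 13, 11, 0, 12, 15, 3]= (0 10 13 12)(3 7 14 15)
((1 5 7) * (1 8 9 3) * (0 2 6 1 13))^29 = [13, 6, 0, 9, 4, 1, 2, 5, 7, 8, 10, 11, 12, 3] = (0 13 3 9 8 7 5 1 6 2)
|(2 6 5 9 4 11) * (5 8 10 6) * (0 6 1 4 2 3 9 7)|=|(0 6 8 10 1 4 11 3 9 2 5 7)|=12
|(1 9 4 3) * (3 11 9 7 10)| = |(1 7 10 3)(4 11 9)| = 12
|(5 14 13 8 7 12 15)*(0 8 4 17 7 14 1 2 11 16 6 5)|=18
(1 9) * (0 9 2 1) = [9, 2, 1, 3, 4, 5, 6, 7, 8, 0] = (0 9)(1 2)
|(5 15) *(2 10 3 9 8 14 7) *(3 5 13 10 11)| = 28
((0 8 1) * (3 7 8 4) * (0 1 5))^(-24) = (8) = [0, 1, 2, 3, 4, 5, 6, 7, 8]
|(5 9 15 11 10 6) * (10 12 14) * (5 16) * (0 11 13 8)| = 12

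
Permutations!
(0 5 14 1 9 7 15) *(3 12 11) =[5, 9, 2, 12, 4, 14, 6, 15, 8, 7, 10, 3, 11, 13, 1, 0] =(0 5 14 1 9 7 15)(3 12 11)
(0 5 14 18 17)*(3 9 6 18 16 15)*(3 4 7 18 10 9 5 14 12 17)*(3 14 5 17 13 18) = [5, 1, 2, 17, 7, 12, 10, 3, 8, 6, 9, 11, 13, 18, 16, 4, 15, 0, 14] = (0 5 12 13 18 14 16 15 4 7 3 17)(6 10 9)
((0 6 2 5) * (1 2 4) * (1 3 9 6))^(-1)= [5, 0, 1, 4, 6, 2, 9, 7, 8, 3]= (0 5 2 1)(3 4 6 9)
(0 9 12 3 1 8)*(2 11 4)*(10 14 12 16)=(0 9 16 10 14 12 3 1 8)(2 11 4)=[9, 8, 11, 1, 2, 5, 6, 7, 0, 16, 14, 4, 3, 13, 12, 15, 10]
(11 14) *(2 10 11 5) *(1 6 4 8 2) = [0, 6, 10, 3, 8, 1, 4, 7, 2, 9, 11, 14, 12, 13, 5] = (1 6 4 8 2 10 11 14 5)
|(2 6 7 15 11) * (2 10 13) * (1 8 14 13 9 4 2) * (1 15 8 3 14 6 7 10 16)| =|(1 3 14 13 15 11 16)(2 7 8 6 10 9 4)| =7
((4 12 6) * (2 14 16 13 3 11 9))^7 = [0, 1, 2, 3, 12, 5, 4, 7, 8, 9, 10, 11, 6, 13, 14, 15, 16] = (16)(4 12 6)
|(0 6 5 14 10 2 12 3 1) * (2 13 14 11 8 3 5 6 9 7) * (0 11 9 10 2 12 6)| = |(0 10 13 14 2 6)(1 11 8 3)(5 9 7 12)| = 12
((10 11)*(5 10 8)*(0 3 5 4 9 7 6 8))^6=(0 3 5 10 11)(4 9 7 6 8)=[3, 1, 2, 5, 9, 10, 8, 6, 4, 7, 11, 0]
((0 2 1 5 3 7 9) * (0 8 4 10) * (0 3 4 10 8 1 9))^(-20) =(10) =[0, 1, 2, 3, 4, 5, 6, 7, 8, 9, 10]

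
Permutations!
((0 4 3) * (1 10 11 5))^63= (1 5 11 10)= [0, 5, 2, 3, 4, 11, 6, 7, 8, 9, 1, 10]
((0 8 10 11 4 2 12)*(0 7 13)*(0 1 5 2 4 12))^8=(0 5 13 12 10)(1 7 11 8 2)=[5, 7, 1, 3, 4, 13, 6, 11, 2, 9, 0, 8, 10, 12]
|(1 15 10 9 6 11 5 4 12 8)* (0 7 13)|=|(0 7 13)(1 15 10 9 6 11 5 4 12 8)|=30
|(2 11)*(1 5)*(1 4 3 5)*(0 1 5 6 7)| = |(0 1 5 4 3 6 7)(2 11)| = 14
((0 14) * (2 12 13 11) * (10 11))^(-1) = (0 14)(2 11 10 13 12) = [14, 1, 11, 3, 4, 5, 6, 7, 8, 9, 13, 10, 2, 12, 0]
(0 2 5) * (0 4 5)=[2, 1, 0, 3, 5, 4]=(0 2)(4 5)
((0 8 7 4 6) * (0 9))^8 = (0 7 6)(4 9 8) = [7, 1, 2, 3, 9, 5, 0, 6, 4, 8]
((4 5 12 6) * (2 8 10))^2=[0, 1, 10, 3, 12, 6, 5, 7, 2, 9, 8, 11, 4]=(2 10 8)(4 12)(5 6)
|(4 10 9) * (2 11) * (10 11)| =|(2 10 9 4 11)| =5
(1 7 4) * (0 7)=(0 7 4 1)=[7, 0, 2, 3, 1, 5, 6, 4]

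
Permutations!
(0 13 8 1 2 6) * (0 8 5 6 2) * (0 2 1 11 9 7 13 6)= (0 6 8 11 9 7 13 5)(1 2)= [6, 2, 1, 3, 4, 0, 8, 13, 11, 7, 10, 9, 12, 5]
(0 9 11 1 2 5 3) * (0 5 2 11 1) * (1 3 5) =(0 9 3 1 11) =[9, 11, 2, 1, 4, 5, 6, 7, 8, 3, 10, 0]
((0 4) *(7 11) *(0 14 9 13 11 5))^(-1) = (0 5 7 11 13 9 14 4) = [5, 1, 2, 3, 0, 7, 6, 11, 8, 14, 10, 13, 12, 9, 4]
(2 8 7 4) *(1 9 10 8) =(1 9 10 8 7 4 2) =[0, 9, 1, 3, 2, 5, 6, 4, 7, 10, 8]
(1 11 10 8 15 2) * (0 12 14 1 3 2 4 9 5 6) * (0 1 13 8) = (0 12 14 13 8 15 4 9 5 6 1 11 10)(2 3) = [12, 11, 3, 2, 9, 6, 1, 7, 15, 5, 0, 10, 14, 8, 13, 4]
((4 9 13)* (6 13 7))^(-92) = (4 6 9 13 7) = [0, 1, 2, 3, 6, 5, 9, 4, 8, 13, 10, 11, 12, 7]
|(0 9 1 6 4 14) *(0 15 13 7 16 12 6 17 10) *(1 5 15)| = 14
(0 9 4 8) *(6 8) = [9, 1, 2, 3, 6, 5, 8, 7, 0, 4] = (0 9 4 6 8)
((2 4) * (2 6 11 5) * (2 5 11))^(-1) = (11)(2 6 4) = [0, 1, 6, 3, 2, 5, 4, 7, 8, 9, 10, 11]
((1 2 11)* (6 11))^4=(11)=[0, 1, 2, 3, 4, 5, 6, 7, 8, 9, 10, 11]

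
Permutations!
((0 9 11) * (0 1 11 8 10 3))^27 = (0 8 3 9 10)(1 11) = [8, 11, 2, 9, 4, 5, 6, 7, 3, 10, 0, 1]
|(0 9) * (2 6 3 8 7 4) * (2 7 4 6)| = 10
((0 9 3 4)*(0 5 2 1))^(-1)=(0 1 2 5 4 3 9)=[1, 2, 5, 9, 3, 4, 6, 7, 8, 0]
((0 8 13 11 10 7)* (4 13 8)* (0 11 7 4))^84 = (4 10 11 7 13) = [0, 1, 2, 3, 10, 5, 6, 13, 8, 9, 11, 7, 12, 4]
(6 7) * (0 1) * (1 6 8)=(0 6 7 8 1)=[6, 0, 2, 3, 4, 5, 7, 8, 1]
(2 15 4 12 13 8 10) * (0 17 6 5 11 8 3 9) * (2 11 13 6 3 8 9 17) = (0 2 15 4 12 6 5 13 8 10 11 9)(3 17) = [2, 1, 15, 17, 12, 13, 5, 7, 10, 0, 11, 9, 6, 8, 14, 4, 16, 3]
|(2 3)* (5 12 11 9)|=4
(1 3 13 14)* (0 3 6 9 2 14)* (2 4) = (0 3 13)(1 6 9 4 2 14) = [3, 6, 14, 13, 2, 5, 9, 7, 8, 4, 10, 11, 12, 0, 1]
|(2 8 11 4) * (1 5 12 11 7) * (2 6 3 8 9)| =|(1 5 12 11 4 6 3 8 7)(2 9)| =18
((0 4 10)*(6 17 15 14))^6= (6 15)(14 17)= [0, 1, 2, 3, 4, 5, 15, 7, 8, 9, 10, 11, 12, 13, 17, 6, 16, 14]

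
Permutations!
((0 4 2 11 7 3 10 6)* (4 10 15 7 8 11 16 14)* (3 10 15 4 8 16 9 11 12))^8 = (0 10 15 6 7)(2 4 3 12 8 14 16 11 9) = [10, 1, 4, 12, 3, 5, 7, 0, 14, 2, 15, 9, 8, 13, 16, 6, 11]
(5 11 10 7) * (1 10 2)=(1 10 7 5 11 2)=[0, 10, 1, 3, 4, 11, 6, 5, 8, 9, 7, 2]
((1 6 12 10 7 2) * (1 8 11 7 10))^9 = (12)(2 8 11 7) = [0, 1, 8, 3, 4, 5, 6, 2, 11, 9, 10, 7, 12]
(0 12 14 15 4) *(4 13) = [12, 1, 2, 3, 0, 5, 6, 7, 8, 9, 10, 11, 14, 4, 15, 13] = (0 12 14 15 13 4)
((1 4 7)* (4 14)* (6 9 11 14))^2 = [0, 9, 2, 3, 1, 5, 11, 6, 8, 14, 10, 4, 12, 13, 7] = (1 9 14 7 6 11 4)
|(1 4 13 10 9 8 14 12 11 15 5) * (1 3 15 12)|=|(1 4 13 10 9 8 14)(3 15 5)(11 12)|=42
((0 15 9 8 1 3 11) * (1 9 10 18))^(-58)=(0 3 18 15 11 1 10)=[3, 10, 2, 18, 4, 5, 6, 7, 8, 9, 0, 1, 12, 13, 14, 11, 16, 17, 15]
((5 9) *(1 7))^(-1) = (1 7)(5 9) = [0, 7, 2, 3, 4, 9, 6, 1, 8, 5]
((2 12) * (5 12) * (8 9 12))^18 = (2 9 5 12 8) = [0, 1, 9, 3, 4, 12, 6, 7, 2, 5, 10, 11, 8]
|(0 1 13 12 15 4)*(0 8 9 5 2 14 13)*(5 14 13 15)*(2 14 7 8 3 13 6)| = 42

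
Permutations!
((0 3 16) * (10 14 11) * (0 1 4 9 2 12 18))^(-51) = (0 1 2)(3 4 12)(9 18 16) = [1, 2, 0, 4, 12, 5, 6, 7, 8, 18, 10, 11, 3, 13, 14, 15, 9, 17, 16]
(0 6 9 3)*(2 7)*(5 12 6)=(0 5 12 6 9 3)(2 7)=[5, 1, 7, 0, 4, 12, 9, 2, 8, 3, 10, 11, 6]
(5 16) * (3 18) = (3 18)(5 16) = [0, 1, 2, 18, 4, 16, 6, 7, 8, 9, 10, 11, 12, 13, 14, 15, 5, 17, 3]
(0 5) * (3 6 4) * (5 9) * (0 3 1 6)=(0 9 5 3)(1 6 4)=[9, 6, 2, 0, 1, 3, 4, 7, 8, 5]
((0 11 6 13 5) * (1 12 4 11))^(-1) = (0 5 13 6 11 4 12 1) = [5, 0, 2, 3, 12, 13, 11, 7, 8, 9, 10, 4, 1, 6]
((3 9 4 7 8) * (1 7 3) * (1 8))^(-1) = (1 7)(3 4 9) = [0, 7, 2, 4, 9, 5, 6, 1, 8, 3]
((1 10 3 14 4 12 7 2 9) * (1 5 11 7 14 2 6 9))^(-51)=(14)(1 10 3 2)(5 9 6 7 11)=[0, 10, 1, 2, 4, 9, 7, 11, 8, 6, 3, 5, 12, 13, 14]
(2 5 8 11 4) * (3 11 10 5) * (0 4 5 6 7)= (0 4 2 3 11 5 8 10 6 7)= [4, 1, 3, 11, 2, 8, 7, 0, 10, 9, 6, 5]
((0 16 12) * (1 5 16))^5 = (16) = [0, 1, 2, 3, 4, 5, 6, 7, 8, 9, 10, 11, 12, 13, 14, 15, 16]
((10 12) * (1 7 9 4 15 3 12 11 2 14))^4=(1 15 11 7 3 2 9 12 14 4 10)=[0, 15, 9, 2, 10, 5, 6, 3, 8, 12, 1, 7, 14, 13, 4, 11]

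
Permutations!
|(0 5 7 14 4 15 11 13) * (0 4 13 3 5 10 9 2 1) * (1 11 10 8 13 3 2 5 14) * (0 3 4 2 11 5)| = |(0 8 13 2 5 7 1 3 14 4 15 10 9)| = 13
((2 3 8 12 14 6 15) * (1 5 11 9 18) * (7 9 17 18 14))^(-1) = [0, 18, 15, 2, 4, 1, 14, 12, 3, 7, 10, 5, 8, 13, 9, 6, 16, 11, 17] = (1 18 17 11 5)(2 15 6 14 9 7 12 8 3)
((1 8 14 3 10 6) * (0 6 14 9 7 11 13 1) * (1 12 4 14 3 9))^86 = (4 9 11 12 14 7 13) = [0, 1, 2, 3, 9, 5, 6, 13, 8, 11, 10, 12, 14, 4, 7]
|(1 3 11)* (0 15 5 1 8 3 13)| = 15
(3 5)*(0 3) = [3, 1, 2, 5, 4, 0] = (0 3 5)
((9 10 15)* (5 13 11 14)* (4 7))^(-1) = (4 7)(5 14 11 13)(9 15 10) = [0, 1, 2, 3, 7, 14, 6, 4, 8, 15, 9, 13, 12, 5, 11, 10]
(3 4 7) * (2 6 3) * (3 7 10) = (2 6 7)(3 4 10) = [0, 1, 6, 4, 10, 5, 7, 2, 8, 9, 3]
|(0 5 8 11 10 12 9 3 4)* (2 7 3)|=|(0 5 8 11 10 12 9 2 7 3 4)|=11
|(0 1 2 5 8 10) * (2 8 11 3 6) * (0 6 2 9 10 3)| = 21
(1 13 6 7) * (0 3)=(0 3)(1 13 6 7)=[3, 13, 2, 0, 4, 5, 7, 1, 8, 9, 10, 11, 12, 6]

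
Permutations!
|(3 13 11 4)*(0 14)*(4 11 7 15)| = 10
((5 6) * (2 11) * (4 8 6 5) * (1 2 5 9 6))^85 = (1 6 11 8 9 2 4 5) = [0, 6, 4, 3, 5, 1, 11, 7, 9, 2, 10, 8]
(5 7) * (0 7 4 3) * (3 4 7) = (0 3)(5 7) = [3, 1, 2, 0, 4, 7, 6, 5]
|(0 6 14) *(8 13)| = |(0 6 14)(8 13)| = 6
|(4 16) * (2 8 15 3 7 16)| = |(2 8 15 3 7 16 4)| = 7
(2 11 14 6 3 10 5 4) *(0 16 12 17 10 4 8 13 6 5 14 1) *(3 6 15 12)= (0 16 3 4 2 11 1)(5 8 13 15 12 17 10 14)= [16, 0, 11, 4, 2, 8, 6, 7, 13, 9, 14, 1, 17, 15, 5, 12, 3, 10]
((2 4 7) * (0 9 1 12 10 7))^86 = [2, 0, 10, 3, 7, 5, 6, 12, 8, 4, 1, 11, 9] = (0 2 10 1)(4 7 12 9)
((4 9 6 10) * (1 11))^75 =(1 11)(4 10 6 9) =[0, 11, 2, 3, 10, 5, 9, 7, 8, 4, 6, 1]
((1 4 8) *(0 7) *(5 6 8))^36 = (1 4 5 6 8) = [0, 4, 2, 3, 5, 6, 8, 7, 1]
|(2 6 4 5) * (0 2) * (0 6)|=6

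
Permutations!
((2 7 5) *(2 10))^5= [0, 1, 7, 3, 4, 10, 6, 5, 8, 9, 2]= (2 7 5 10)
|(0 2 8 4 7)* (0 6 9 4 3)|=|(0 2 8 3)(4 7 6 9)|=4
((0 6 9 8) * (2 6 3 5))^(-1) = (0 8 9 6 2 5 3) = [8, 1, 5, 0, 4, 3, 2, 7, 9, 6]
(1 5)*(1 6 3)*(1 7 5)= (3 7 5 6)= [0, 1, 2, 7, 4, 6, 3, 5]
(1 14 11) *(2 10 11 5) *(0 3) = (0 3)(1 14 5 2 10 11) = [3, 14, 10, 0, 4, 2, 6, 7, 8, 9, 11, 1, 12, 13, 5]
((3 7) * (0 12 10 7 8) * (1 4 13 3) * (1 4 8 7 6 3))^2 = (0 10 3 4 1)(6 7 13 8 12) = [10, 0, 2, 4, 1, 5, 7, 13, 12, 9, 3, 11, 6, 8]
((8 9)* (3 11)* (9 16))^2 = (8 9 16) = [0, 1, 2, 3, 4, 5, 6, 7, 9, 16, 10, 11, 12, 13, 14, 15, 8]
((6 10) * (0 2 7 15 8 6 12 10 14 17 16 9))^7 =(0 17 8 2 16 6 7 9 14 15)(10 12) =[17, 1, 16, 3, 4, 5, 7, 9, 2, 14, 12, 11, 10, 13, 15, 0, 6, 8]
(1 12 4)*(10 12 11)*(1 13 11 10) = (1 10 12 4 13 11) = [0, 10, 2, 3, 13, 5, 6, 7, 8, 9, 12, 1, 4, 11]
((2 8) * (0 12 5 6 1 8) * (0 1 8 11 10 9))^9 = (0 9 10 11 1 2 8 6 5 12) = [9, 2, 8, 3, 4, 12, 5, 7, 6, 10, 11, 1, 0]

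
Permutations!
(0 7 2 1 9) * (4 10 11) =(0 7 2 1 9)(4 10 11) =[7, 9, 1, 3, 10, 5, 6, 2, 8, 0, 11, 4]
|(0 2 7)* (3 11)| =|(0 2 7)(3 11)| =6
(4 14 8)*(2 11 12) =(2 11 12)(4 14 8) =[0, 1, 11, 3, 14, 5, 6, 7, 4, 9, 10, 12, 2, 13, 8]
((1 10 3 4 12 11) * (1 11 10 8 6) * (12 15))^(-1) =[0, 6, 2, 10, 3, 5, 8, 7, 1, 9, 12, 11, 15, 13, 14, 4] =(1 6 8)(3 10 12 15 4)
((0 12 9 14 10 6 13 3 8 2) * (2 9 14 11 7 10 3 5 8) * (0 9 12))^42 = [0, 1, 13, 6, 4, 9, 3, 12, 11, 5, 14, 8, 7, 2, 10] = (2 13)(3 6)(5 9)(7 12)(8 11)(10 14)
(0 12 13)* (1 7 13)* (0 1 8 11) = (0 12 8 11)(1 7 13) = [12, 7, 2, 3, 4, 5, 6, 13, 11, 9, 10, 0, 8, 1]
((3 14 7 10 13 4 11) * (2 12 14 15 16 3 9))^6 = (16)(2 4 7)(9 13 14)(10 12 11) = [0, 1, 4, 3, 7, 5, 6, 2, 8, 13, 12, 10, 11, 14, 9, 15, 16]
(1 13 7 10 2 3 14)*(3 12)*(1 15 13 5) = (1 5)(2 12 3 14 15 13 7 10) = [0, 5, 12, 14, 4, 1, 6, 10, 8, 9, 2, 11, 3, 7, 15, 13]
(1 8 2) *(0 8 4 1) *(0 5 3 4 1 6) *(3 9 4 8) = (0 3 8 2 5 9 4 6) = [3, 1, 5, 8, 6, 9, 0, 7, 2, 4]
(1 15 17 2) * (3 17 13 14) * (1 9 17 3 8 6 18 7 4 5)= (1 15 13 14 8 6 18 7 4 5)(2 9 17)= [0, 15, 9, 3, 5, 1, 18, 4, 6, 17, 10, 11, 12, 14, 8, 13, 16, 2, 7]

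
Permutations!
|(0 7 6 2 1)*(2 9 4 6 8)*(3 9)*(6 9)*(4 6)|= 20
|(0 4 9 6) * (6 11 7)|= 6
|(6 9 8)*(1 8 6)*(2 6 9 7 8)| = |(9)(1 2 6 7 8)| = 5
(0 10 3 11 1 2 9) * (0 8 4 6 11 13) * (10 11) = (0 11 1 2 9 8 4 6 10 3 13) = [11, 2, 9, 13, 6, 5, 10, 7, 4, 8, 3, 1, 12, 0]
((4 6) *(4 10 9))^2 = (4 10)(6 9) = [0, 1, 2, 3, 10, 5, 9, 7, 8, 6, 4]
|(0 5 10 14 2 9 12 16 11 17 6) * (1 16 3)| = 13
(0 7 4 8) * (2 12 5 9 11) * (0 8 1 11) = (0 7 4 1 11 2 12 5 9) = [7, 11, 12, 3, 1, 9, 6, 4, 8, 0, 10, 2, 5]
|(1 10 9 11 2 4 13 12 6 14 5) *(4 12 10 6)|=|(1 6 14 5)(2 12 4 13 10 9 11)|=28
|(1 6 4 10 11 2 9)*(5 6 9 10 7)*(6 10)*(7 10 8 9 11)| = 10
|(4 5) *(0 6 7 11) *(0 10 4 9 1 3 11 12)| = 28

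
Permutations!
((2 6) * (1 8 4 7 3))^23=(1 7 8 3 4)(2 6)=[0, 7, 6, 4, 1, 5, 2, 8, 3]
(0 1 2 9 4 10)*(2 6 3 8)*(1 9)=[9, 6, 1, 8, 10, 5, 3, 7, 2, 4, 0]=(0 9 4 10)(1 6 3 8 2)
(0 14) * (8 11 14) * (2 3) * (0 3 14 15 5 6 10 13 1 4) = [8, 4, 14, 2, 0, 6, 10, 7, 11, 9, 13, 15, 12, 1, 3, 5] = (0 8 11 15 5 6 10 13 1 4)(2 14 3)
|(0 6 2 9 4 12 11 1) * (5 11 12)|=8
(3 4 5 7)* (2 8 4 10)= (2 8 4 5 7 3 10)= [0, 1, 8, 10, 5, 7, 6, 3, 4, 9, 2]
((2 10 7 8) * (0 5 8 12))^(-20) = (0 5 8 2 10 7 12) = [5, 1, 10, 3, 4, 8, 6, 12, 2, 9, 7, 11, 0]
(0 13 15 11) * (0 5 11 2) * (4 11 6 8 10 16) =[13, 1, 0, 3, 11, 6, 8, 7, 10, 9, 16, 5, 12, 15, 14, 2, 4] =(0 13 15 2)(4 11 5 6 8 10 16)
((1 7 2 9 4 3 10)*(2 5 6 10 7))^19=(1 2 9 4 3 7 5 6 10)=[0, 2, 9, 7, 3, 6, 10, 5, 8, 4, 1]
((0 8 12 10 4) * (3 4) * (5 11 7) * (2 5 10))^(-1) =(0 4 3 10 7 11 5 2 12 8) =[4, 1, 12, 10, 3, 2, 6, 11, 0, 9, 7, 5, 8]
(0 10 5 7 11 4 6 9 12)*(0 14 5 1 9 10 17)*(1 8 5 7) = (0 17)(1 9 12 14 7 11 4 6 10 8 5) = [17, 9, 2, 3, 6, 1, 10, 11, 5, 12, 8, 4, 14, 13, 7, 15, 16, 0]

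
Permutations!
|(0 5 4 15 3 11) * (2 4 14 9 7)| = |(0 5 14 9 7 2 4 15 3 11)| = 10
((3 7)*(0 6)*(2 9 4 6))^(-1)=[6, 1, 0, 7, 9, 5, 4, 3, 8, 2]=(0 6 4 9 2)(3 7)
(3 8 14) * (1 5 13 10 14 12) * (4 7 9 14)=(1 5 13 10 4 7 9 14 3 8 12)=[0, 5, 2, 8, 7, 13, 6, 9, 12, 14, 4, 11, 1, 10, 3]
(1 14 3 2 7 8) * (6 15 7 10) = [0, 14, 10, 2, 4, 5, 15, 8, 1, 9, 6, 11, 12, 13, 3, 7] = (1 14 3 2 10 6 15 7 8)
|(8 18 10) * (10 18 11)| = |(18)(8 11 10)| = 3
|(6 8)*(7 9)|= |(6 8)(7 9)|= 2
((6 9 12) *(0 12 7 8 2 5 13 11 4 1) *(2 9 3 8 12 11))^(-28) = [0, 1, 13, 9, 4, 2, 8, 6, 7, 12, 10, 11, 3, 5] = (2 13 5)(3 9 12)(6 8 7)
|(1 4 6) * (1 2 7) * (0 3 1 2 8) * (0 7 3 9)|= |(0 9)(1 4 6 8 7 2 3)|= 14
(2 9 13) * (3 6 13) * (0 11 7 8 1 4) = (0 11 7 8 1 4)(2 9 3 6 13) = [11, 4, 9, 6, 0, 5, 13, 8, 1, 3, 10, 7, 12, 2]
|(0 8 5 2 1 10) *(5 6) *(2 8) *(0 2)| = |(1 10 2)(5 8 6)| = 3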